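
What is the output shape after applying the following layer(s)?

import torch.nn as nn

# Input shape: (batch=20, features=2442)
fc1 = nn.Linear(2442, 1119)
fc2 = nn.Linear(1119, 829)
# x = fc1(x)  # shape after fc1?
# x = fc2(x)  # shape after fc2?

Input shape: (20, 2442)
  -> after fc1: (20, 1119)
Output shape: (20, 829)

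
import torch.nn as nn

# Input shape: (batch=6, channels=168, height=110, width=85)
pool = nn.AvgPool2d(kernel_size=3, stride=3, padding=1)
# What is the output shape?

Input shape: (6, 168, 110, 85)
Output shape: (6, 168, 37, 29)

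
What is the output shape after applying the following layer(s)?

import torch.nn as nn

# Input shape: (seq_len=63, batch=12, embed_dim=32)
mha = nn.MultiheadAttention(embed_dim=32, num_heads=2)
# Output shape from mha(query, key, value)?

Input shape: (63, 12, 32)
Output shape: (63, 12, 32)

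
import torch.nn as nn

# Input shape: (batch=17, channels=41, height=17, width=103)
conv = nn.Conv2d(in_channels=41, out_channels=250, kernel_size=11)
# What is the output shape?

Input shape: (17, 41, 17, 103)
Output shape: (17, 250, 7, 93)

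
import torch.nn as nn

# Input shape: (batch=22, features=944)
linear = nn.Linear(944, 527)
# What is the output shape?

Input shape: (22, 944)
Output shape: (22, 527)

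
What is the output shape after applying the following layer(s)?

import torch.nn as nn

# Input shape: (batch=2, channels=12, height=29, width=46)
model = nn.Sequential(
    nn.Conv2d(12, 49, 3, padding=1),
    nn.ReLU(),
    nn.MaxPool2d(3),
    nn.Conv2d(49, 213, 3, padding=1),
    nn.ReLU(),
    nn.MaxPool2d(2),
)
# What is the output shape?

Input shape: (2, 12, 29, 46)
  -> after first Conv2d: (2, 49, 29, 46)
  -> after first MaxPool2d: (2, 49, 9, 15)
  -> after second Conv2d: (2, 213, 9, 15)
Output shape: (2, 213, 4, 7)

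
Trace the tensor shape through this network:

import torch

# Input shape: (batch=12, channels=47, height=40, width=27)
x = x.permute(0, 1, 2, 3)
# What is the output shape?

Input shape: (12, 47, 40, 27)
Output shape: (12, 47, 40, 27)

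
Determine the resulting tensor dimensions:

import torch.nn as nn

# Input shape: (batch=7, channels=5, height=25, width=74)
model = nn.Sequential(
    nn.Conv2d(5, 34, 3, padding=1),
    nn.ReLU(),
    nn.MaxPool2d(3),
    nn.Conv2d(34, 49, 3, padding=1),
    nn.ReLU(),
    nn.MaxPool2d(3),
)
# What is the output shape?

Input shape: (7, 5, 25, 74)
  -> after first Conv2d: (7, 34, 25, 74)
  -> after first MaxPool2d: (7, 34, 8, 24)
  -> after second Conv2d: (7, 49, 8, 24)
Output shape: (7, 49, 2, 8)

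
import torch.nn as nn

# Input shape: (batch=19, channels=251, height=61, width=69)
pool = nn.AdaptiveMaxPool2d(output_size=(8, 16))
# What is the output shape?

Input shape: (19, 251, 61, 69)
Output shape: (19, 251, 8, 16)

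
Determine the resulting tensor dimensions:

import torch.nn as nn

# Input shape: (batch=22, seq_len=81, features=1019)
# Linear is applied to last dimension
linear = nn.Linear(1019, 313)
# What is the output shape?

Input shape: (22, 81, 1019)
Output shape: (22, 81, 313)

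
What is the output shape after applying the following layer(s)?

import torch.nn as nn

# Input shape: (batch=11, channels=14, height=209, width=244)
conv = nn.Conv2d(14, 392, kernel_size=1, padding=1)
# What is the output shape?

Input shape: (11, 14, 209, 244)
Output shape: (11, 392, 211, 246)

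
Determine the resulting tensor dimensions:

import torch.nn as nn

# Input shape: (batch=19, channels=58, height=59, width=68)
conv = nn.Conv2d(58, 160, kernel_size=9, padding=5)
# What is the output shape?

Input shape: (19, 58, 59, 68)
Output shape: (19, 160, 61, 70)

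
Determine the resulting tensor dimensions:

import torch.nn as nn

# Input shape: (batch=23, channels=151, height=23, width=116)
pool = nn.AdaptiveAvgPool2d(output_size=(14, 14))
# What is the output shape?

Input shape: (23, 151, 23, 116)
Output shape: (23, 151, 14, 14)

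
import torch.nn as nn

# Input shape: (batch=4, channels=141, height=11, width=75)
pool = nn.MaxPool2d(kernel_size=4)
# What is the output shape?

Input shape: (4, 141, 11, 75)
Output shape: (4, 141, 2, 18)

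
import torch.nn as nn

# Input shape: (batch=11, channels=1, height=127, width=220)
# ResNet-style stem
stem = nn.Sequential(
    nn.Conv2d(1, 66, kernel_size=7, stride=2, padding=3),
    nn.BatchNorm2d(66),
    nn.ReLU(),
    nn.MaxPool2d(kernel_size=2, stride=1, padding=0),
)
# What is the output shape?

Input shape: (11, 1, 127, 220)
  -> after Conv2d 7x7 stride=2: (11, 66, 64, 110)
Output shape: (11, 66, 63, 109)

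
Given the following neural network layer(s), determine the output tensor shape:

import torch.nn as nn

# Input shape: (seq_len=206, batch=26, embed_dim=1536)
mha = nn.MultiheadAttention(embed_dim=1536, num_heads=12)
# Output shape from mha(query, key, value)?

Input shape: (206, 26, 1536)
Output shape: (206, 26, 1536)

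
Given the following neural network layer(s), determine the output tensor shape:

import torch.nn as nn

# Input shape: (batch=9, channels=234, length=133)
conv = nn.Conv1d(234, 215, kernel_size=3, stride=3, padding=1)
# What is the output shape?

Input shape: (9, 234, 133)
Output shape: (9, 215, 45)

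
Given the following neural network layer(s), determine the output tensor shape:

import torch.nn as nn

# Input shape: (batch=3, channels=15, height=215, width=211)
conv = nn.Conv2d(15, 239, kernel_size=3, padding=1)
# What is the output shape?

Input shape: (3, 15, 215, 211)
Output shape: (3, 239, 215, 211)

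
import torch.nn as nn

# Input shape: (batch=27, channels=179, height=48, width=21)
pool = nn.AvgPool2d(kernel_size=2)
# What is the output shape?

Input shape: (27, 179, 48, 21)
Output shape: (27, 179, 24, 10)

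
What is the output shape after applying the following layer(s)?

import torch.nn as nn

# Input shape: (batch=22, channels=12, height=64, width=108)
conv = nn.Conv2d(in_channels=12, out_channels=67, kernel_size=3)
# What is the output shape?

Input shape: (22, 12, 64, 108)
Output shape: (22, 67, 62, 106)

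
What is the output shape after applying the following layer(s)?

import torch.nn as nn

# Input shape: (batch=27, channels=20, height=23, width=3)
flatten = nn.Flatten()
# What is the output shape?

Input shape: (27, 20, 23, 3)
Output shape: (27, 1380)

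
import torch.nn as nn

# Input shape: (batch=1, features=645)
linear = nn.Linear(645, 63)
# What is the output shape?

Input shape: (1, 645)
Output shape: (1, 63)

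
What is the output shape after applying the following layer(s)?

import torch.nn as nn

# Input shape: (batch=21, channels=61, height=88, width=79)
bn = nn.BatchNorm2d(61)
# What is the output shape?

Input shape: (21, 61, 88, 79)
Output shape: (21, 61, 88, 79)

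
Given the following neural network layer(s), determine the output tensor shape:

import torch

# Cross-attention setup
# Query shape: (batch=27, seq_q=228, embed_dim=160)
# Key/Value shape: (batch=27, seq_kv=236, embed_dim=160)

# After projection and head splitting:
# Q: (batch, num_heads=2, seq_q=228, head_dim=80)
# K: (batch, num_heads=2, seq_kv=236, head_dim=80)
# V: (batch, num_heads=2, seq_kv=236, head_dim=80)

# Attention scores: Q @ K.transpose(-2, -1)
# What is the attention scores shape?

Input shape: (27, 228, 160)
Output shape: (27, 2, 228, 236)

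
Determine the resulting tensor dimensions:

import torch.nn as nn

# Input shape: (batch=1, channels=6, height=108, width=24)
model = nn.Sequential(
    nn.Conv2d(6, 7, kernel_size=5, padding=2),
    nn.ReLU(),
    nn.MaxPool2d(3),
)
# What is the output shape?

Input shape: (1, 6, 108, 24)
  -> after Conv2d: (1, 7, 108, 24)
  -> after ReLU: (1, 7, 108, 24)
Output shape: (1, 7, 36, 8)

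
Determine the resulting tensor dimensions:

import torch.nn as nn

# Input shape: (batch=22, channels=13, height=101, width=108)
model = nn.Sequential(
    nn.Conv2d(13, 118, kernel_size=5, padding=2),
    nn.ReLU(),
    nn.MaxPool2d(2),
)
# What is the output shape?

Input shape: (22, 13, 101, 108)
  -> after Conv2d: (22, 118, 101, 108)
  -> after ReLU: (22, 118, 101, 108)
Output shape: (22, 118, 50, 54)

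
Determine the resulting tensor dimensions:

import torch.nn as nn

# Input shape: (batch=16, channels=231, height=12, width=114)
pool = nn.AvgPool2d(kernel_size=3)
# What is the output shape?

Input shape: (16, 231, 12, 114)
Output shape: (16, 231, 4, 38)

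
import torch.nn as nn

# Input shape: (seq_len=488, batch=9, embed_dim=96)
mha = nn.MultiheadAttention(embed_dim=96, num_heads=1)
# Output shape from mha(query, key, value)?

Input shape: (488, 9, 96)
Output shape: (488, 9, 96)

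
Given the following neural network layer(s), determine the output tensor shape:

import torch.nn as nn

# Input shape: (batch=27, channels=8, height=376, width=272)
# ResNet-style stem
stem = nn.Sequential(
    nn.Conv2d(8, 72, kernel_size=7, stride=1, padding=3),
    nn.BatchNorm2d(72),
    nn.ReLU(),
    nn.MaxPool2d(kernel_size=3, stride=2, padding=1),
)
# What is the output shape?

Input shape: (27, 8, 376, 272)
  -> after Conv2d 7x7 stride=1: (27, 72, 376, 272)
Output shape: (27, 72, 188, 136)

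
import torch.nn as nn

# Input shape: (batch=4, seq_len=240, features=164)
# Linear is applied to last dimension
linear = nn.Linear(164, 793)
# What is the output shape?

Input shape: (4, 240, 164)
Output shape: (4, 240, 793)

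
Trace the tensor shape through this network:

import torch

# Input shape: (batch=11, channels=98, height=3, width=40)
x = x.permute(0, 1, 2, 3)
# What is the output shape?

Input shape: (11, 98, 3, 40)
Output shape: (11, 98, 3, 40)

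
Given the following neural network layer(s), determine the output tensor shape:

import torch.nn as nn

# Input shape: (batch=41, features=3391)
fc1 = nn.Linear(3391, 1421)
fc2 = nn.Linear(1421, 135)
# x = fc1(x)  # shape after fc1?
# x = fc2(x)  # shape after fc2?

Input shape: (41, 3391)
  -> after fc1: (41, 1421)
Output shape: (41, 135)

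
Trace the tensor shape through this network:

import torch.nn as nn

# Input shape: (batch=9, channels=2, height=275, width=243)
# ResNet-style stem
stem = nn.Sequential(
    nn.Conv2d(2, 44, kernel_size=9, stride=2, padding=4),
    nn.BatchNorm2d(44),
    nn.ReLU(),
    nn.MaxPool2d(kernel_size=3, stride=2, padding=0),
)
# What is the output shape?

Input shape: (9, 2, 275, 243)
  -> after Conv2d 9x9 stride=2: (9, 44, 138, 122)
Output shape: (9, 44, 68, 60)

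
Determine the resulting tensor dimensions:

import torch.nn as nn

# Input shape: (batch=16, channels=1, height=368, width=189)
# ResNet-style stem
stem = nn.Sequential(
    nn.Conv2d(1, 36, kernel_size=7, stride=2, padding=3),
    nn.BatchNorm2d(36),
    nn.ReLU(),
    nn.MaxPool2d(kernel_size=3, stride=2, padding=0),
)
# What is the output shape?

Input shape: (16, 1, 368, 189)
  -> after Conv2d 7x7 stride=2: (16, 36, 184, 95)
Output shape: (16, 36, 91, 47)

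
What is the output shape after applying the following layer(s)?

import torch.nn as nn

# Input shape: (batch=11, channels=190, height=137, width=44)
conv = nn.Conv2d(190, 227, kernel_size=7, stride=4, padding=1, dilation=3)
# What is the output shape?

Input shape: (11, 190, 137, 44)
Output shape: (11, 227, 31, 7)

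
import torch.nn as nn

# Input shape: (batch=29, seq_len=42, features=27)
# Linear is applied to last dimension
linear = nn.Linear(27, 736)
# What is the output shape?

Input shape: (29, 42, 27)
Output shape: (29, 42, 736)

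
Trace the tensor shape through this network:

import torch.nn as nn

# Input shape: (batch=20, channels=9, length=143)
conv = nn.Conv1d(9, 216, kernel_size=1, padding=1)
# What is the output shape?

Input shape: (20, 9, 143)
Output shape: (20, 216, 145)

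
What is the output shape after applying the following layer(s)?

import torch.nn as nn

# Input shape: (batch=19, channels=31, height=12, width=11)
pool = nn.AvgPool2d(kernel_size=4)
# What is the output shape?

Input shape: (19, 31, 12, 11)
Output shape: (19, 31, 3, 2)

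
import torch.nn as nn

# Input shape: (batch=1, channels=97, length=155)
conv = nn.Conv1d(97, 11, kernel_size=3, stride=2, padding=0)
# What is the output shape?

Input shape: (1, 97, 155)
Output shape: (1, 11, 77)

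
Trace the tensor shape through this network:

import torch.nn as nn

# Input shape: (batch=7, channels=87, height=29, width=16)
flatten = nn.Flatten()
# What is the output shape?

Input shape: (7, 87, 29, 16)
Output shape: (7, 40368)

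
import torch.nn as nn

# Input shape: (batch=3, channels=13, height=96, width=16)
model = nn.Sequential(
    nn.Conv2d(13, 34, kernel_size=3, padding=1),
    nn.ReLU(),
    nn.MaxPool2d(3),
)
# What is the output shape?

Input shape: (3, 13, 96, 16)
  -> after Conv2d: (3, 34, 96, 16)
  -> after ReLU: (3, 34, 96, 16)
Output shape: (3, 34, 32, 5)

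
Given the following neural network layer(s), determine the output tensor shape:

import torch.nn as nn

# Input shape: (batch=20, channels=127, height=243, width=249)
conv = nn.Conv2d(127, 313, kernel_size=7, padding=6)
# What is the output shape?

Input shape: (20, 127, 243, 249)
Output shape: (20, 313, 249, 255)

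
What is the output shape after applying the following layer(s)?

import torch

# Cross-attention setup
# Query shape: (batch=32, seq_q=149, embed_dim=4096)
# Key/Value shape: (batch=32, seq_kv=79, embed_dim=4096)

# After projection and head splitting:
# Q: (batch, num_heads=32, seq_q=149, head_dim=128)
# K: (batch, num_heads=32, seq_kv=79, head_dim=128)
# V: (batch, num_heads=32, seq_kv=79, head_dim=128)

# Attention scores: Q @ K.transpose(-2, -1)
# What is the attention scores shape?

Input shape: (32, 149, 4096)
Output shape: (32, 32, 149, 79)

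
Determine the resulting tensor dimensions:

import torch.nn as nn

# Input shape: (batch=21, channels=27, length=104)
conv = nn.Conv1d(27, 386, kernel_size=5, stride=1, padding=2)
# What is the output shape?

Input shape: (21, 27, 104)
Output shape: (21, 386, 104)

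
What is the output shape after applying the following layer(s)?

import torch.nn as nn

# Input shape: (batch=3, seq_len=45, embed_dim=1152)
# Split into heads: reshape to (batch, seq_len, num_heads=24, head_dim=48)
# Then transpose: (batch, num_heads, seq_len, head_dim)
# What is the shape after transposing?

Input shape: (3, 45, 1152)
  -> after reshape: (3, 45, 24, 48)
Output shape: (3, 24, 45, 48)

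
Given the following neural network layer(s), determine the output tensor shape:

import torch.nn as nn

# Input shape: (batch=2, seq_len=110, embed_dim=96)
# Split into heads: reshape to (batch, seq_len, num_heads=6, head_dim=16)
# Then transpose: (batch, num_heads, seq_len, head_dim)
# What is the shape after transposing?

Input shape: (2, 110, 96)
  -> after reshape: (2, 110, 6, 16)
Output shape: (2, 6, 110, 16)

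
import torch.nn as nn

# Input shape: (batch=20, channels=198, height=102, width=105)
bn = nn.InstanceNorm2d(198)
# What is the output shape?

Input shape: (20, 198, 102, 105)
Output shape: (20, 198, 102, 105)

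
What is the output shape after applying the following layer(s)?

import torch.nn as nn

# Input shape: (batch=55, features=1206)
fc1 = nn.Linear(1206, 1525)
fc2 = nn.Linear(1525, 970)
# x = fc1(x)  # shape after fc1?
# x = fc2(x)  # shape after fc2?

Input shape: (55, 1206)
  -> after fc1: (55, 1525)
Output shape: (55, 970)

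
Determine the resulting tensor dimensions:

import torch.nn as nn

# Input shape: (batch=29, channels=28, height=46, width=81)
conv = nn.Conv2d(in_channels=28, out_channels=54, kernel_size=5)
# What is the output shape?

Input shape: (29, 28, 46, 81)
Output shape: (29, 54, 42, 77)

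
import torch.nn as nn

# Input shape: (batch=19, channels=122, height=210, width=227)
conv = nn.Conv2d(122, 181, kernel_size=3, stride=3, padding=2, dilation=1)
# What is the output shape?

Input shape: (19, 122, 210, 227)
Output shape: (19, 181, 71, 77)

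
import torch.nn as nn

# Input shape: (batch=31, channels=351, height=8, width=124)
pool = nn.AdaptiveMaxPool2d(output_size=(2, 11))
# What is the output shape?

Input shape: (31, 351, 8, 124)
Output shape: (31, 351, 2, 11)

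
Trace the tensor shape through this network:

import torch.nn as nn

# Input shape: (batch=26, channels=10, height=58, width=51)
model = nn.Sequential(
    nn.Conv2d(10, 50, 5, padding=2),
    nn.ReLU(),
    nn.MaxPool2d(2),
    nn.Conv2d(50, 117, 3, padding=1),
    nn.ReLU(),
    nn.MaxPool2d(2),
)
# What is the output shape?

Input shape: (26, 10, 58, 51)
  -> after first Conv2d: (26, 50, 58, 51)
  -> after first MaxPool2d: (26, 50, 29, 25)
  -> after second Conv2d: (26, 117, 29, 25)
Output shape: (26, 117, 14, 12)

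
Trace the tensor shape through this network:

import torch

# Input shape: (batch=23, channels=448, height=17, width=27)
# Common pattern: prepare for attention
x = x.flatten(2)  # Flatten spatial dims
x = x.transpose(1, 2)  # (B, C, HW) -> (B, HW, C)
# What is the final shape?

Input shape: (23, 448, 17, 27)
  -> after flatten(2): (23, 448, 459)
Output shape: (23, 459, 448)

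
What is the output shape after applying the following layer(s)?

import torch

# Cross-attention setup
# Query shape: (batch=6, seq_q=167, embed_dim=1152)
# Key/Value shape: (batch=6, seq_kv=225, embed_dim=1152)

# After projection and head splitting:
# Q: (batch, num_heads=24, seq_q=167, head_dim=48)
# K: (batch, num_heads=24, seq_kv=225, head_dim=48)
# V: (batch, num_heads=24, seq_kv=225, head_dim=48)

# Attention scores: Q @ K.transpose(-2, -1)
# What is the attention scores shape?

Input shape: (6, 167, 1152)
Output shape: (6, 24, 167, 225)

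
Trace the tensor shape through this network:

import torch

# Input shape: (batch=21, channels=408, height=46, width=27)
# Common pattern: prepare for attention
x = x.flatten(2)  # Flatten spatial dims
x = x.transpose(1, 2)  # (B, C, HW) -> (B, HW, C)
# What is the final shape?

Input shape: (21, 408, 46, 27)
  -> after flatten(2): (21, 408, 1242)
Output shape: (21, 1242, 408)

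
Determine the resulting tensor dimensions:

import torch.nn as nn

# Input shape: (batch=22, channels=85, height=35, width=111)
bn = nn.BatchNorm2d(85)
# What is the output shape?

Input shape: (22, 85, 35, 111)
Output shape: (22, 85, 35, 111)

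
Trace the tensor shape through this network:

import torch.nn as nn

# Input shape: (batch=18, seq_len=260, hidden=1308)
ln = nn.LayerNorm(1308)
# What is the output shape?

Input shape: (18, 260, 1308)
Output shape: (18, 260, 1308)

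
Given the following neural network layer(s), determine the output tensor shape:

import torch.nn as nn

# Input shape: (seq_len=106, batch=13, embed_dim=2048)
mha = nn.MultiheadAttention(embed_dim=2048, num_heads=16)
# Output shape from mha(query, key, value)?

Input shape: (106, 13, 2048)
Output shape: (106, 13, 2048)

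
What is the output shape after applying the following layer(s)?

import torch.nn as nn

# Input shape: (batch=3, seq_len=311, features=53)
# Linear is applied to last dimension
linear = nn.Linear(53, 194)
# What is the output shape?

Input shape: (3, 311, 53)
Output shape: (3, 311, 194)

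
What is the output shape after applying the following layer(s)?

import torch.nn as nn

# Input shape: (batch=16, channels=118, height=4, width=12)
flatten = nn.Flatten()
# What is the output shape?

Input shape: (16, 118, 4, 12)
Output shape: (16, 5664)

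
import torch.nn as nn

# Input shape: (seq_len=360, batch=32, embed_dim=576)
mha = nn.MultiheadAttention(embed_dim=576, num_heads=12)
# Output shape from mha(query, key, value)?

Input shape: (360, 32, 576)
Output shape: (360, 32, 576)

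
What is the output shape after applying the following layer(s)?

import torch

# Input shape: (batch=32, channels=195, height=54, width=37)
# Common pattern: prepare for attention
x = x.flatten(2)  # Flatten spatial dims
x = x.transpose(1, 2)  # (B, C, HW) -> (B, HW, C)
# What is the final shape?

Input shape: (32, 195, 54, 37)
  -> after flatten(2): (32, 195, 1998)
Output shape: (32, 1998, 195)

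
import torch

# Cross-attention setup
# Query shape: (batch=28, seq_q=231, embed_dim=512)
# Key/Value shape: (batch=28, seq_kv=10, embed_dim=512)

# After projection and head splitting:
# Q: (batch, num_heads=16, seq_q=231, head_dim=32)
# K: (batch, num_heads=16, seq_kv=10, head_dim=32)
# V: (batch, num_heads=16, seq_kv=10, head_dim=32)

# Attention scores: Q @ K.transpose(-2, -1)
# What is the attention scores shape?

Input shape: (28, 231, 512)
Output shape: (28, 16, 231, 10)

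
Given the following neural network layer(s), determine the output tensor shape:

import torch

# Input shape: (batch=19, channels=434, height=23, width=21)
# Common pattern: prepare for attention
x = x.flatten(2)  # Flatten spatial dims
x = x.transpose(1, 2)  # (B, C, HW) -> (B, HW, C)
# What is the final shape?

Input shape: (19, 434, 23, 21)
  -> after flatten(2): (19, 434, 483)
Output shape: (19, 483, 434)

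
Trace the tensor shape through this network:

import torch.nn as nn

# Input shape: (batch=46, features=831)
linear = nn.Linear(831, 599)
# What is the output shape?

Input shape: (46, 831)
Output shape: (46, 599)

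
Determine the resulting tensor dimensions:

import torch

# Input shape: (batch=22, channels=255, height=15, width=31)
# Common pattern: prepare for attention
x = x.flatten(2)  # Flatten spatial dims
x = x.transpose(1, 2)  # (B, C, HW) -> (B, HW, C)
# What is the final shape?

Input shape: (22, 255, 15, 31)
  -> after flatten(2): (22, 255, 465)
Output shape: (22, 465, 255)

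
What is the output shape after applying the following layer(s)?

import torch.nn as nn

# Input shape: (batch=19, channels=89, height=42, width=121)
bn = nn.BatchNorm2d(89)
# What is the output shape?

Input shape: (19, 89, 42, 121)
Output shape: (19, 89, 42, 121)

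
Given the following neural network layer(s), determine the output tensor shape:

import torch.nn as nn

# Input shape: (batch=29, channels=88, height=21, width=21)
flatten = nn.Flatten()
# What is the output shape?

Input shape: (29, 88, 21, 21)
Output shape: (29, 38808)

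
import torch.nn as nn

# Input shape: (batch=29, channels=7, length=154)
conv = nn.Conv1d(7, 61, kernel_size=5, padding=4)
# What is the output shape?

Input shape: (29, 7, 154)
Output shape: (29, 61, 158)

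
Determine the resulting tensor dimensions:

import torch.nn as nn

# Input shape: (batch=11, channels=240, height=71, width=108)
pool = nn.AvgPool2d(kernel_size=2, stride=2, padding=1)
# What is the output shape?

Input shape: (11, 240, 71, 108)
Output shape: (11, 240, 36, 55)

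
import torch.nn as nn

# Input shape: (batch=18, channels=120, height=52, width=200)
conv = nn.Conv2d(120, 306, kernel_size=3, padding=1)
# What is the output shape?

Input shape: (18, 120, 52, 200)
Output shape: (18, 306, 52, 200)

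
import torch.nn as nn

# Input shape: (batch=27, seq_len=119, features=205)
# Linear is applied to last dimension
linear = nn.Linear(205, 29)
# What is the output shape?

Input shape: (27, 119, 205)
Output shape: (27, 119, 29)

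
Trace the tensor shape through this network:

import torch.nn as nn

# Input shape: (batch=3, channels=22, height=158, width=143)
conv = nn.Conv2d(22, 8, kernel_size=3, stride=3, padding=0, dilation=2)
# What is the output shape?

Input shape: (3, 22, 158, 143)
Output shape: (3, 8, 52, 47)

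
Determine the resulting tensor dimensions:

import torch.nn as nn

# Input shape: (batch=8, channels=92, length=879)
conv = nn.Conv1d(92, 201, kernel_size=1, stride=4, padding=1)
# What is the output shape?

Input shape: (8, 92, 879)
Output shape: (8, 201, 221)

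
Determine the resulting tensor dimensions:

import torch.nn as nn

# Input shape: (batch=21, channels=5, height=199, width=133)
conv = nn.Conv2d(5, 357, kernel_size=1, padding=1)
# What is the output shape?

Input shape: (21, 5, 199, 133)
Output shape: (21, 357, 201, 135)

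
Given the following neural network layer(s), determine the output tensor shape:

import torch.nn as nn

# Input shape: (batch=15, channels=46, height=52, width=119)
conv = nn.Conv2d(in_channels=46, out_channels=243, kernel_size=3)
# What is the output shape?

Input shape: (15, 46, 52, 119)
Output shape: (15, 243, 50, 117)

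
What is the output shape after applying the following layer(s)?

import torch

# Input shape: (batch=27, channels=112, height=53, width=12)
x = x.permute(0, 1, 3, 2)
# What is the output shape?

Input shape: (27, 112, 53, 12)
Output shape: (27, 112, 12, 53)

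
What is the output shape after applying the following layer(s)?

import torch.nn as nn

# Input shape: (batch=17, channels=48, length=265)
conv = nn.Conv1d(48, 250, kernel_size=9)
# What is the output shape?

Input shape: (17, 48, 265)
Output shape: (17, 250, 257)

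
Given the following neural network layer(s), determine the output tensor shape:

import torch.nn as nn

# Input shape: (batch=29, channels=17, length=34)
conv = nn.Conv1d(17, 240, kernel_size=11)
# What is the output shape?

Input shape: (29, 17, 34)
Output shape: (29, 240, 24)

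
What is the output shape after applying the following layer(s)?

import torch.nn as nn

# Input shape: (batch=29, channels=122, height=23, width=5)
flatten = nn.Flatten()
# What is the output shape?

Input shape: (29, 122, 23, 5)
Output shape: (29, 14030)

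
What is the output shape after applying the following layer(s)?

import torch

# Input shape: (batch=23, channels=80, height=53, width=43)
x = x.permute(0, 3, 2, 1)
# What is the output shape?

Input shape: (23, 80, 53, 43)
Output shape: (23, 43, 53, 80)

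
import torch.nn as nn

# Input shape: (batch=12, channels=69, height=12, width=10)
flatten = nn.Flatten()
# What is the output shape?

Input shape: (12, 69, 12, 10)
Output shape: (12, 8280)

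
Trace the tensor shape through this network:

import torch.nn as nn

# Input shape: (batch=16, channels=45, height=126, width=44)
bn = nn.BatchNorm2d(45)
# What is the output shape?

Input shape: (16, 45, 126, 44)
Output shape: (16, 45, 126, 44)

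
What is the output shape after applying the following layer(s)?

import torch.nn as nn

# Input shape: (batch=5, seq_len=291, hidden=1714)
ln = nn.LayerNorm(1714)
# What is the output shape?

Input shape: (5, 291, 1714)
Output shape: (5, 291, 1714)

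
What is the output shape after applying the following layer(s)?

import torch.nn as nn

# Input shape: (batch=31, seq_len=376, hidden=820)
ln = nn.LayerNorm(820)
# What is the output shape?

Input shape: (31, 376, 820)
Output shape: (31, 376, 820)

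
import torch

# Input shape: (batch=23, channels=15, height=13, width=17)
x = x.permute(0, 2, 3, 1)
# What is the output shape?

Input shape: (23, 15, 13, 17)
Output shape: (23, 13, 17, 15)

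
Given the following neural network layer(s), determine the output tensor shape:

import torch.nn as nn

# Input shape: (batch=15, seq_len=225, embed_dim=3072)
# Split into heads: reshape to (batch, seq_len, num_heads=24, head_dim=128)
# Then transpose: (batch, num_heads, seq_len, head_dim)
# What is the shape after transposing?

Input shape: (15, 225, 3072)
  -> after reshape: (15, 225, 24, 128)
Output shape: (15, 24, 225, 128)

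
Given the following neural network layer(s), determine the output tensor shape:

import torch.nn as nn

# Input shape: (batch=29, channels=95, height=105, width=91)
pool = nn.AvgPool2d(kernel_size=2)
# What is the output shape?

Input shape: (29, 95, 105, 91)
Output shape: (29, 95, 52, 45)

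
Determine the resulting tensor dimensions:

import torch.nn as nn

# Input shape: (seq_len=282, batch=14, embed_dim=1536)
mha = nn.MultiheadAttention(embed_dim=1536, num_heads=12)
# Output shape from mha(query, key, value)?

Input shape: (282, 14, 1536)
Output shape: (282, 14, 1536)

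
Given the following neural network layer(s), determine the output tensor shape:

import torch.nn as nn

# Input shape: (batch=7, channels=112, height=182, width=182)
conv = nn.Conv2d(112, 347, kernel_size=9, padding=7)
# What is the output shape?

Input shape: (7, 112, 182, 182)
Output shape: (7, 347, 188, 188)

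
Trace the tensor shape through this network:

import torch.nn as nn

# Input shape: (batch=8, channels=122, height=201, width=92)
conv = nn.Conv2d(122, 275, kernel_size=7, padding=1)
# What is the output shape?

Input shape: (8, 122, 201, 92)
Output shape: (8, 275, 197, 88)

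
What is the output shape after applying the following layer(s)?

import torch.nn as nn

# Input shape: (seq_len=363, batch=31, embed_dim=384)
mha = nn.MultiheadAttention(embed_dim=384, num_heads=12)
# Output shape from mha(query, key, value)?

Input shape: (363, 31, 384)
Output shape: (363, 31, 384)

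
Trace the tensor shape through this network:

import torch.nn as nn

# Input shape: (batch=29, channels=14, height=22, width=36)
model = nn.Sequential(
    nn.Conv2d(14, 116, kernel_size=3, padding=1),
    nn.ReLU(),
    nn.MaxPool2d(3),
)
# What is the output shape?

Input shape: (29, 14, 22, 36)
  -> after Conv2d: (29, 116, 22, 36)
  -> after ReLU: (29, 116, 22, 36)
Output shape: (29, 116, 7, 12)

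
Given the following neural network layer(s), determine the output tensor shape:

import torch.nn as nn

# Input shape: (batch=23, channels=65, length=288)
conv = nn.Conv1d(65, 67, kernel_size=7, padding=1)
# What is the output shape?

Input shape: (23, 65, 288)
Output shape: (23, 67, 284)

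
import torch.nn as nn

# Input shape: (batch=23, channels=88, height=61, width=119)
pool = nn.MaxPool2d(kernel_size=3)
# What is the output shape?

Input shape: (23, 88, 61, 119)
Output shape: (23, 88, 20, 39)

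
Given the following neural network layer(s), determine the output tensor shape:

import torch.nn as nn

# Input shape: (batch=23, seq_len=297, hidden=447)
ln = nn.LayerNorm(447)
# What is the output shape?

Input shape: (23, 297, 447)
Output shape: (23, 297, 447)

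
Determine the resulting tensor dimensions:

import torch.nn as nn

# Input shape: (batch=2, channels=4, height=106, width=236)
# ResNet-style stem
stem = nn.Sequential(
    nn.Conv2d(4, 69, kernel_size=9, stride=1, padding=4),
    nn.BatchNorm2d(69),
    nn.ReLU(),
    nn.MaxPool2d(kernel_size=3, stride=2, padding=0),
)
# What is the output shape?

Input shape: (2, 4, 106, 236)
  -> after Conv2d 9x9 stride=1: (2, 69, 106, 236)
Output shape: (2, 69, 52, 117)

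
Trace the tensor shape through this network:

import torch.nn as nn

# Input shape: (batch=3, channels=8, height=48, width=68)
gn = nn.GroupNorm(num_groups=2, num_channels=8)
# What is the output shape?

Input shape: (3, 8, 48, 68)
Output shape: (3, 8, 48, 68)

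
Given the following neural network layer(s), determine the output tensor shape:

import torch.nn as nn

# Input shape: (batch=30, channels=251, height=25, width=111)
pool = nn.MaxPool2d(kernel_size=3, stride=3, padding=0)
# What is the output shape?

Input shape: (30, 251, 25, 111)
Output shape: (30, 251, 8, 37)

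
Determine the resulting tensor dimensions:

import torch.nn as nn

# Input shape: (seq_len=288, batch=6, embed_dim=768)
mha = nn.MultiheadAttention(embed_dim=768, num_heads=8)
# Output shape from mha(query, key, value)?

Input shape: (288, 6, 768)
Output shape: (288, 6, 768)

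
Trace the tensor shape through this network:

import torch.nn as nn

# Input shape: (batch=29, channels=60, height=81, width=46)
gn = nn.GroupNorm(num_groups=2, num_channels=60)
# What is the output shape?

Input shape: (29, 60, 81, 46)
Output shape: (29, 60, 81, 46)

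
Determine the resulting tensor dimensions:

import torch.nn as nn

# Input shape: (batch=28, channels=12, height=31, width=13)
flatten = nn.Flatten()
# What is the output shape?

Input shape: (28, 12, 31, 13)
Output shape: (28, 4836)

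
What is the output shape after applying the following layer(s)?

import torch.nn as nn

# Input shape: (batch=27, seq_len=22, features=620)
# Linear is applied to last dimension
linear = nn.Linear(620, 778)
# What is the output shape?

Input shape: (27, 22, 620)
Output shape: (27, 22, 778)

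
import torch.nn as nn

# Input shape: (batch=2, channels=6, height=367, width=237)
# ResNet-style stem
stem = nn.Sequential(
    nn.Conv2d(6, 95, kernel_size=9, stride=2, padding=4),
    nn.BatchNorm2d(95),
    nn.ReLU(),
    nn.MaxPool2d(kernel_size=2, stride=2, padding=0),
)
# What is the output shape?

Input shape: (2, 6, 367, 237)
  -> after Conv2d 9x9 stride=2: (2, 95, 184, 119)
Output shape: (2, 95, 92, 59)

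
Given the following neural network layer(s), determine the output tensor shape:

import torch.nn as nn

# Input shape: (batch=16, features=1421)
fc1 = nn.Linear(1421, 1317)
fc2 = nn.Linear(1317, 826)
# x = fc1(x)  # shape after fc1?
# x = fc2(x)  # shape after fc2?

Input shape: (16, 1421)
  -> after fc1: (16, 1317)
Output shape: (16, 826)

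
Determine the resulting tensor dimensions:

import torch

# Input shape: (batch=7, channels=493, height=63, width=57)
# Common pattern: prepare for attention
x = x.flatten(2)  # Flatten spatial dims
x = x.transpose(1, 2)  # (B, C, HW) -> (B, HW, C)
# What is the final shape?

Input shape: (7, 493, 63, 57)
  -> after flatten(2): (7, 493, 3591)
Output shape: (7, 3591, 493)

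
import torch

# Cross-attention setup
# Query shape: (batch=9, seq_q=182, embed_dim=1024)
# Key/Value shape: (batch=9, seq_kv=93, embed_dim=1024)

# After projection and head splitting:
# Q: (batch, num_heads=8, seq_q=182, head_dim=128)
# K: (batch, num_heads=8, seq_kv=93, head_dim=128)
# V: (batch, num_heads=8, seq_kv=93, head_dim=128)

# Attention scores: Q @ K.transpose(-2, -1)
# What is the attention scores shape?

Input shape: (9, 182, 1024)
Output shape: (9, 8, 182, 93)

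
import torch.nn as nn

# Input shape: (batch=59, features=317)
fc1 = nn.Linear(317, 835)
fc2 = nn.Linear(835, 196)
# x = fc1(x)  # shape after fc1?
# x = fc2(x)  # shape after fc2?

Input shape: (59, 317)
  -> after fc1: (59, 835)
Output shape: (59, 196)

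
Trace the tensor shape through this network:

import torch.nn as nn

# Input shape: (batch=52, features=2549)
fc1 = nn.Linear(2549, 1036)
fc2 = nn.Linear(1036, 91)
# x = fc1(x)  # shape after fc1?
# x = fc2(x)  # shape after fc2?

Input shape: (52, 2549)
  -> after fc1: (52, 1036)
Output shape: (52, 91)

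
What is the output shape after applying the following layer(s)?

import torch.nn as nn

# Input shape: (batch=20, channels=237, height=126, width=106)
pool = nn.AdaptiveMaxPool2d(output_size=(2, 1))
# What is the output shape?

Input shape: (20, 237, 126, 106)
Output shape: (20, 237, 2, 1)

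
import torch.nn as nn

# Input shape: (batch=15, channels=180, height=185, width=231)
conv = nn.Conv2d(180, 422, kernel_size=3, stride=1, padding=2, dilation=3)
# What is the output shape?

Input shape: (15, 180, 185, 231)
Output shape: (15, 422, 183, 229)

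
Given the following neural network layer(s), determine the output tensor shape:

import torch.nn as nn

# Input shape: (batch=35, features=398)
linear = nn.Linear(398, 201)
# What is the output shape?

Input shape: (35, 398)
Output shape: (35, 201)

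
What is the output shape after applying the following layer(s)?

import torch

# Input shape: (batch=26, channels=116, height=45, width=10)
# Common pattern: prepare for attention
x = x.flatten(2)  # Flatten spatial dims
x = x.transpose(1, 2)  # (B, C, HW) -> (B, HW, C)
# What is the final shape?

Input shape: (26, 116, 45, 10)
  -> after flatten(2): (26, 116, 450)
Output shape: (26, 450, 116)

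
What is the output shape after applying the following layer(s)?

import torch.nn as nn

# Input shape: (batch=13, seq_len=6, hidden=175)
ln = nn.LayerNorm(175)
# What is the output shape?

Input shape: (13, 6, 175)
Output shape: (13, 6, 175)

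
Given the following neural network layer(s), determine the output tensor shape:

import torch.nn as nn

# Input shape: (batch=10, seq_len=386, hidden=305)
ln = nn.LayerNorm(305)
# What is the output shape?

Input shape: (10, 386, 305)
Output shape: (10, 386, 305)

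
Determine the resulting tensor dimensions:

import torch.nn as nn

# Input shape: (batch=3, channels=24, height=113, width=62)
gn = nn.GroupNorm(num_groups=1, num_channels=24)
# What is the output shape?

Input shape: (3, 24, 113, 62)
Output shape: (3, 24, 113, 62)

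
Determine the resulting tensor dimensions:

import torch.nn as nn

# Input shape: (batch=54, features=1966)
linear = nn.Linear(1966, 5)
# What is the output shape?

Input shape: (54, 1966)
Output shape: (54, 5)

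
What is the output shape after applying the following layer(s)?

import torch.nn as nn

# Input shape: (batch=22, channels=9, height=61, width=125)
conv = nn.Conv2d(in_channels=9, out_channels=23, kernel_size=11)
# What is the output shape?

Input shape: (22, 9, 61, 125)
Output shape: (22, 23, 51, 115)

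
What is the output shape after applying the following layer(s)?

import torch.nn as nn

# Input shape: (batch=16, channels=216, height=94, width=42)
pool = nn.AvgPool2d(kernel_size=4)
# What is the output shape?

Input shape: (16, 216, 94, 42)
Output shape: (16, 216, 23, 10)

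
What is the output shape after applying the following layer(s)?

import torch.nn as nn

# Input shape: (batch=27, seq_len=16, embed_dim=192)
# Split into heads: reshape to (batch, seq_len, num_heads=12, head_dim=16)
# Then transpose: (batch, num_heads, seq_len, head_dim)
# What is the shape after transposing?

Input shape: (27, 16, 192)
  -> after reshape: (27, 16, 12, 16)
Output shape: (27, 12, 16, 16)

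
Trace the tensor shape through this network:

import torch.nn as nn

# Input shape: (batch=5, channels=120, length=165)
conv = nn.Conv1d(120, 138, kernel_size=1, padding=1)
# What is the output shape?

Input shape: (5, 120, 165)
Output shape: (5, 138, 167)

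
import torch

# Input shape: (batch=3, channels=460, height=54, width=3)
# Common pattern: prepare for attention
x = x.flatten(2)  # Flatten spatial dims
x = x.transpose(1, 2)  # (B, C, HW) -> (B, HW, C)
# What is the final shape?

Input shape: (3, 460, 54, 3)
  -> after flatten(2): (3, 460, 162)
Output shape: (3, 162, 460)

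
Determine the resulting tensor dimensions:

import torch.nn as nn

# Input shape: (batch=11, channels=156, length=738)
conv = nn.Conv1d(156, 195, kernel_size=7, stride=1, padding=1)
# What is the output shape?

Input shape: (11, 156, 738)
Output shape: (11, 195, 734)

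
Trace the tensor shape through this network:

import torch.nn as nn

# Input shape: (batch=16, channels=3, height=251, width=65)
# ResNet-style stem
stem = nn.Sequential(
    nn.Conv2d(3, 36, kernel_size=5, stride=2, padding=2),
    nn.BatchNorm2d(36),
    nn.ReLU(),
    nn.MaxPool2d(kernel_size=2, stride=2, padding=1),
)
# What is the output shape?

Input shape: (16, 3, 251, 65)
  -> after Conv2d 5x5 stride=2: (16, 36, 126, 33)
Output shape: (16, 36, 64, 17)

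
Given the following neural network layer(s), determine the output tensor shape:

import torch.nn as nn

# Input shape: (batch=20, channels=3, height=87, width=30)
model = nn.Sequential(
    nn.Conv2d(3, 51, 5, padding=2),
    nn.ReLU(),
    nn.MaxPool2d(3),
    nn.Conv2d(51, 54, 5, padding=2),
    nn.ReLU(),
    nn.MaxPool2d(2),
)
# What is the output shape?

Input shape: (20, 3, 87, 30)
  -> after first Conv2d: (20, 51, 87, 30)
  -> after first MaxPool2d: (20, 51, 29, 10)
  -> after second Conv2d: (20, 54, 29, 10)
Output shape: (20, 54, 14, 5)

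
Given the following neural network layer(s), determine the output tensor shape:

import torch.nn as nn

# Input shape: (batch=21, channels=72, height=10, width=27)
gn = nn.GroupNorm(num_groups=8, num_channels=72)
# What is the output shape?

Input shape: (21, 72, 10, 27)
Output shape: (21, 72, 10, 27)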